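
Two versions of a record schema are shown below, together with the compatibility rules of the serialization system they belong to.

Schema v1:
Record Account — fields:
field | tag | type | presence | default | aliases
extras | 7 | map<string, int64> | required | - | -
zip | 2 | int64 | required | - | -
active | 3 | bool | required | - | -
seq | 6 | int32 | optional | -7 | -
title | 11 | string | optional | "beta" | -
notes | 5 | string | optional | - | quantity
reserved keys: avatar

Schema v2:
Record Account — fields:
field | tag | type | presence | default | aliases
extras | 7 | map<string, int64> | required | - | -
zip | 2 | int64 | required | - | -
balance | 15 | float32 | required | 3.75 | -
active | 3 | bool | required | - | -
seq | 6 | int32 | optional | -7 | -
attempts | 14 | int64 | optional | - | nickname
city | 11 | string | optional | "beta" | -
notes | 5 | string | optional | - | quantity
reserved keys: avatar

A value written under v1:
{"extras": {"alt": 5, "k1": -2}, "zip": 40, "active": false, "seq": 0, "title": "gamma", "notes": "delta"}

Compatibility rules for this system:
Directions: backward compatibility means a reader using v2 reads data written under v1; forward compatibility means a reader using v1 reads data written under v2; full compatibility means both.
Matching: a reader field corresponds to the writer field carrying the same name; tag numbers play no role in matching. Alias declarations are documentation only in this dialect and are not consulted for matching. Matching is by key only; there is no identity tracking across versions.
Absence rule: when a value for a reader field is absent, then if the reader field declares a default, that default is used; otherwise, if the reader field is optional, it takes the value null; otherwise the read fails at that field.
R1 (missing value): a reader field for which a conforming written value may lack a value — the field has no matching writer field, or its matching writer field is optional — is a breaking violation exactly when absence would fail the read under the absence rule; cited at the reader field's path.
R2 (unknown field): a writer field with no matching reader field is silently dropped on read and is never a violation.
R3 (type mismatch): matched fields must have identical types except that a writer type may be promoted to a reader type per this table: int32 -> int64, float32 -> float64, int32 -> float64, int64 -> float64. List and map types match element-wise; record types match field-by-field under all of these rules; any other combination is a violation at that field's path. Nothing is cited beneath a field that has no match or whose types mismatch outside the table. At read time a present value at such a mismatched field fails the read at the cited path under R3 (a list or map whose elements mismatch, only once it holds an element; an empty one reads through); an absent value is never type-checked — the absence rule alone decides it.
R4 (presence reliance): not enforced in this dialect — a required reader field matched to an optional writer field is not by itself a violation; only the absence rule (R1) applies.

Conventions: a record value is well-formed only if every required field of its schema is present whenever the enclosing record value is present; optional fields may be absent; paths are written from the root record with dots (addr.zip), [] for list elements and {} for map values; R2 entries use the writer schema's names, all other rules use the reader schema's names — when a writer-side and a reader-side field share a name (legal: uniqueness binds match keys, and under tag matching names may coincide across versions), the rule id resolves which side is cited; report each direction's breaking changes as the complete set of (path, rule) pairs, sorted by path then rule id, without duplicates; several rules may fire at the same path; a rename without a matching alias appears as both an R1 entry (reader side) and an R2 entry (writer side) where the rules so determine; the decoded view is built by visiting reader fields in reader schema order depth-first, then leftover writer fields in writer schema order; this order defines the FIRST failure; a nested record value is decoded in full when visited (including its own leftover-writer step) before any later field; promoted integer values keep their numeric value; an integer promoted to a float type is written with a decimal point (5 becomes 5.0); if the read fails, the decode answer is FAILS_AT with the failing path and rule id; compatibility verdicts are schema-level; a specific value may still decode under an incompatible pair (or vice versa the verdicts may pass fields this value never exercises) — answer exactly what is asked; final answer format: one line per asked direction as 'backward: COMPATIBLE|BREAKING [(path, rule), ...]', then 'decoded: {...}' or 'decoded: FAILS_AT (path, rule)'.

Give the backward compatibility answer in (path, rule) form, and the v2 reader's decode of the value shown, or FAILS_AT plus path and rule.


arrows below run writer -> reader for Account
backward pass over Account, reader schema v2, writer schema v1:
  extras: map<string, int64> -> map<string, int64>, writer required; from extras
  zip: int64 -> int64, writer required; from zip
  balance: no writer match
  active: bool -> bool, writer required; from active
  seq: int32 -> int32, writer optional; from seq
  attempts: no writer match
  city: no writer match
  notes: string -> string, writer optional; from notes
  leftover writer field: title
  nothing fires on Account: backward is COMPATIBLE
decode (reader v2):
  extras := {"alt": 5, "k1": -2}
  zip := 40
  balance := 3.75 (absent -> default)
  active := false
  seq := 0
  attempts := null (absent, optional -> null)
  city := "beta" (absent -> default)
  notes := "delta"
  writer title: unknown -> dropped
  => decoded: {"extras": {"alt": 5, "k1": -2}, "zip": 40, "balance": 3.75, "active": false, "seq": 0, "attempts": null, "city": "beta", "notes": "delta"}

backward: COMPATIBLE []; decoded: {"extras": {"alt": 5, "k1": -2}, "zip": 40, "balance": 3.75, "active": false, "seq": 0, "attempts": null, "city": "beta", "notes": "delta"}


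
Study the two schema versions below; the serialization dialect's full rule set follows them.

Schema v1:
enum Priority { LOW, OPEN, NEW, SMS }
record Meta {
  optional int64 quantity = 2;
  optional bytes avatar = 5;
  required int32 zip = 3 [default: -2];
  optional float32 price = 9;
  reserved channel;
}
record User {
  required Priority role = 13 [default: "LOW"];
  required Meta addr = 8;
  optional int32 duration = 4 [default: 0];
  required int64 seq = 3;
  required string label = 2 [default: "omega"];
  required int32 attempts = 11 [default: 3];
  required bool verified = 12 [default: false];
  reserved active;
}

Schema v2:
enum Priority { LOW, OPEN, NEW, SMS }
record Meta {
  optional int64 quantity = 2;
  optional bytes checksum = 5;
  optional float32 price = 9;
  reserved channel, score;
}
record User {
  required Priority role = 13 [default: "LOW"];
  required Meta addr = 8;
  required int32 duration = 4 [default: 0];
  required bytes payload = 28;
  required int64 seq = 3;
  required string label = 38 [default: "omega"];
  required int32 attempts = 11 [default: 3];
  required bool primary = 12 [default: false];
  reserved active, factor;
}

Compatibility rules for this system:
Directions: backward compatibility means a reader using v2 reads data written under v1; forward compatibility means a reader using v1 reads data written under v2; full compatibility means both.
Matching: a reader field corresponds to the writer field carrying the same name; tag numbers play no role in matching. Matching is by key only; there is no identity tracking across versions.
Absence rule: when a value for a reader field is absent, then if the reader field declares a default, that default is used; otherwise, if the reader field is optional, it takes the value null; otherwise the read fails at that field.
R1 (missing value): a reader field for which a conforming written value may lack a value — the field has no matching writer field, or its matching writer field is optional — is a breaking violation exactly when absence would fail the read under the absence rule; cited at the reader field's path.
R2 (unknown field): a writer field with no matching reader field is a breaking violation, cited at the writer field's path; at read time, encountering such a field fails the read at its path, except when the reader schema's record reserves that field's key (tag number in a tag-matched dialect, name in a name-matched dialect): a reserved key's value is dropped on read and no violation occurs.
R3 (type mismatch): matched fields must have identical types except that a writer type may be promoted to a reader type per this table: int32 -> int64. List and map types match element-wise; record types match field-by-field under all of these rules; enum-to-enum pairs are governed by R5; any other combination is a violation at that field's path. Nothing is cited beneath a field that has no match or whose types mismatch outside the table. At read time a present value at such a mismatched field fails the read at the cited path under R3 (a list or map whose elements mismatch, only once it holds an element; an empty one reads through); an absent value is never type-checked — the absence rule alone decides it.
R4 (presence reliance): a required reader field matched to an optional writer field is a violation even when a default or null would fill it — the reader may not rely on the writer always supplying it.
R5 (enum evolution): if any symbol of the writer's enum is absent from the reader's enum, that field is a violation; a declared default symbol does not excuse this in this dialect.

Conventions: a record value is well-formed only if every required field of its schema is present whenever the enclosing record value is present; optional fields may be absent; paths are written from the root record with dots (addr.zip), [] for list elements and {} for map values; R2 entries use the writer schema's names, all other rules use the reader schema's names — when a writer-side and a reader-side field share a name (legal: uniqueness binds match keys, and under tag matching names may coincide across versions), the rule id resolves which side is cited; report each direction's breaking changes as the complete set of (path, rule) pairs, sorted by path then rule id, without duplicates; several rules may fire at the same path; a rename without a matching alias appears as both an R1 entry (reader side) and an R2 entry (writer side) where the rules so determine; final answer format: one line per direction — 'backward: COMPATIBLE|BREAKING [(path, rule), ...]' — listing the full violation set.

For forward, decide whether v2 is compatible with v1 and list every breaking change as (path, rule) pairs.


forward: BREAKING [(addr.checksum, R2), (payload, R2), (primary, R2)]

the writer's type comes first in each User pair
forward for User (reader v1, writer v2):
  role <- role (Priority -> Priority, writer required)
  addr <- addr (Meta -> Meta, writer required)
  duration <- duration (int32 -> int32, writer required)
  seq <- seq (int64 -> int64, writer required)
  label <- label (string -> string, writer required)
  attempts <- attempts (int32 -> int32, writer required)
  verified: no writer-side match
  payload (writer side), unknown to reader
  primary (writer side), unknown to reader
  addr.quantity <- addr.quantity (int64 -> int64, writer optional)
  addr.avatar: no writer-side match
  addr.zip: no writer-side match
  addr.price <- addr.price (float32 -> float32, writer optional)
  addr.checksum (writer side), unknown to reader
  breaking: (addr.checksum, R2)
  breaking: (payload, R2)
  breaking: (primary, R2)
  forward on User therefore BREAKING (3)
the other User changes do not affect what is asked:
  field label in record User: tag 2 changed to 38 -> inert for the asked User verdict: nothing fires
  removed field zip from record Meta -> matters only for User's backward compatibility — outside the asked direction
  field duration in record User: optional changed to required -> matters only for User's backward compatibility — outside the asked direction


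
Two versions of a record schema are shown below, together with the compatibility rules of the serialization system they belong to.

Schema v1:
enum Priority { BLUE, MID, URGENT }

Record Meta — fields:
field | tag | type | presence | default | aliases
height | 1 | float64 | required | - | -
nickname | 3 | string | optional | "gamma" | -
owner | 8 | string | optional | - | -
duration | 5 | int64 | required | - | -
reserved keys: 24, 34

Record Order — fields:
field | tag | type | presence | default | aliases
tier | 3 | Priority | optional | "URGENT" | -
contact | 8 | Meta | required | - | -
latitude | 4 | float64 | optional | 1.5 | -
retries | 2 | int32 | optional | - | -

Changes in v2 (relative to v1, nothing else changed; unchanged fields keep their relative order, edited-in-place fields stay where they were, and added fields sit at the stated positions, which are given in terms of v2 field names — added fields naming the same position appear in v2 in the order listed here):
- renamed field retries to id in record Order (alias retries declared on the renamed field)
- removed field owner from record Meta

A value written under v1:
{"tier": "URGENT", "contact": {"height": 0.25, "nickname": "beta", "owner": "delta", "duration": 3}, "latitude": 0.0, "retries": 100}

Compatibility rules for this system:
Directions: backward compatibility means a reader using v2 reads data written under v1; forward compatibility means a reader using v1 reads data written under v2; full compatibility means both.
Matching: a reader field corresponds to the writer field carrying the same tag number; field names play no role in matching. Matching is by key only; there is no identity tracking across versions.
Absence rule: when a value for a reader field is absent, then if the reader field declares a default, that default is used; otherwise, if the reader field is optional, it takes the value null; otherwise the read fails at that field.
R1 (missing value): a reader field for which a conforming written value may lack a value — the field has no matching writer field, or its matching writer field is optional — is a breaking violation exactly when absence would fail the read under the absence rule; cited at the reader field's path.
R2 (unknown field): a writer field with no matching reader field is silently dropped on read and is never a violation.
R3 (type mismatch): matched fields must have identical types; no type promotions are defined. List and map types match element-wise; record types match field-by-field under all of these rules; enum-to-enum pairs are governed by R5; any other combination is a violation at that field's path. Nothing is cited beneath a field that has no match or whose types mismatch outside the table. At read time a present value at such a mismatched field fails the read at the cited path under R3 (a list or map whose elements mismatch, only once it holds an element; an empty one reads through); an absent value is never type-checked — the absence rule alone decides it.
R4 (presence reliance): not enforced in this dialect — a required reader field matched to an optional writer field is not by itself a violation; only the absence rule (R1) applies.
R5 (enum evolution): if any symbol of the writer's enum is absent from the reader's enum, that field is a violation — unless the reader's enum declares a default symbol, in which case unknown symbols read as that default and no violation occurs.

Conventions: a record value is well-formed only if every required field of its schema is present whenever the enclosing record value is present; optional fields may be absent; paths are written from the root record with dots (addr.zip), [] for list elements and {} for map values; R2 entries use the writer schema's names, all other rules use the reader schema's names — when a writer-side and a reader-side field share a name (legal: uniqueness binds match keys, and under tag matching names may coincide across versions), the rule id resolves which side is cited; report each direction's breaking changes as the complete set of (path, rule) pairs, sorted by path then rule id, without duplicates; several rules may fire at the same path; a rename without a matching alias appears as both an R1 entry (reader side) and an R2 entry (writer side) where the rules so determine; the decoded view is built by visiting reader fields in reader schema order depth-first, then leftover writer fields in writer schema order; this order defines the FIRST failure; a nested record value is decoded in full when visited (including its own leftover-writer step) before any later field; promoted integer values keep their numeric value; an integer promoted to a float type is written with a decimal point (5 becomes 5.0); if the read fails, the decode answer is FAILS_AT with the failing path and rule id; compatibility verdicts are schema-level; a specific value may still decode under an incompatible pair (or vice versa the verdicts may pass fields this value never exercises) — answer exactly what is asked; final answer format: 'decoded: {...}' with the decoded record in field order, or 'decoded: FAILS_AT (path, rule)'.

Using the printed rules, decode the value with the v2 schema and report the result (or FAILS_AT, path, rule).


decoded: {"tier": "URGENT", "contact": {"height": 0.25, "nickname": "beta", "duration": 3}, "latitude": 0.0, "id": 100}

the writer's type comes first in each Order pair
decode walk for Order under reader schema v2:
  tier := "URGENT"
  contact.height := 0.25
  contact.nickname := "beta"
  contact.duration := 3
  writer contact.owner: unmatched, discarded
  latitude := 0.0
  id := 100 (from writer retries)
  => decoded: {"tier": "URGENT", "contact": {"height": 0.25, "nickname": "beta", "duration": 3}, "latitude": 0.0, "id": 100}


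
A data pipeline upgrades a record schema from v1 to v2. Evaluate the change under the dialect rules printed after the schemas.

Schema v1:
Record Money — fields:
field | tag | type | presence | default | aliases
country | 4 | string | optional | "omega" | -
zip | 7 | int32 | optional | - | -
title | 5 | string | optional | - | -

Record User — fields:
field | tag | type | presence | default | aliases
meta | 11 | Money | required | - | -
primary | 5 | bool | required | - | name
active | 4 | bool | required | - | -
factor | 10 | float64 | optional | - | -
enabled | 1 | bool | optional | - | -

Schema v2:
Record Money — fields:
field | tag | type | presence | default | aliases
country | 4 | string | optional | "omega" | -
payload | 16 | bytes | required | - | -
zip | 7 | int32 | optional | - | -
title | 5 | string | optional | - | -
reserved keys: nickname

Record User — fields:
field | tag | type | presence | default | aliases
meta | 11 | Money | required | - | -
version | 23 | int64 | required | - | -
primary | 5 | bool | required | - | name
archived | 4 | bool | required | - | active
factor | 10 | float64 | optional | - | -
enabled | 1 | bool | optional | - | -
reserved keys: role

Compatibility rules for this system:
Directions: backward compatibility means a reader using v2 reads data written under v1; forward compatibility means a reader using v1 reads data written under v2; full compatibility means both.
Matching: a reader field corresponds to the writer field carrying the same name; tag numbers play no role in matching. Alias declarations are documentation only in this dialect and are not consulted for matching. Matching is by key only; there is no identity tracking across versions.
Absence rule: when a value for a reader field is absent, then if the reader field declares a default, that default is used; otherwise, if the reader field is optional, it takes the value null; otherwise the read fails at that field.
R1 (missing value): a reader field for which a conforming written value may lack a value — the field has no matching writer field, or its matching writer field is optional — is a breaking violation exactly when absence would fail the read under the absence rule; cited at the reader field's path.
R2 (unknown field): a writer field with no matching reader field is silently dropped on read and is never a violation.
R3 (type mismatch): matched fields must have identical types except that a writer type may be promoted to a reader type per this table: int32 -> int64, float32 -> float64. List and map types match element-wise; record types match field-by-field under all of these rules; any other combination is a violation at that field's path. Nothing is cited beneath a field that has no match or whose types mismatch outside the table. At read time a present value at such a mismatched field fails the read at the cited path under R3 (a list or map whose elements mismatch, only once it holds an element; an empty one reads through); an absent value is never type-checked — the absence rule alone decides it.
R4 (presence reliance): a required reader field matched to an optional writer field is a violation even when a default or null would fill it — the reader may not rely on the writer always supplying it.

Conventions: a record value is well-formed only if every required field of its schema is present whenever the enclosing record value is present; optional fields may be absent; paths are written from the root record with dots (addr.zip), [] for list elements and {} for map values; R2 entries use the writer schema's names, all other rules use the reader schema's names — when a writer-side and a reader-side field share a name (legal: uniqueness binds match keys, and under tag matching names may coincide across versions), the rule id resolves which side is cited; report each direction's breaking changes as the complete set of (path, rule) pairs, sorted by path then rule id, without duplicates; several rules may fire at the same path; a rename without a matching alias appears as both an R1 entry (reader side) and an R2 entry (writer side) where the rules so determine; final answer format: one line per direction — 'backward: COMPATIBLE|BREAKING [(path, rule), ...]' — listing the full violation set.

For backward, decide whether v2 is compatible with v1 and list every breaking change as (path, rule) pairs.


each type pair in User: writer, then reader
backward on User — v2 reading data written by v1:
  meta <- meta (Money -> Money, writer required)
  version has no writer counterpart
  primary <- primary (bool -> bool, writer required)
  archived has no writer counterpart
  factor <- factor (float64 -> float64, writer optional)
  enabled <- enabled (bool -> bool, writer optional)
  writer field active has no reader counterpart
  meta.country <- meta.country (string -> string, writer optional)
  meta.payload has no writer counterpart
  meta.zip <- meta.zip (int32 -> int32, writer optional)
  meta.title <- meta.title (string -> string, writer optional)
  rule R1 violated at archived
  rule R1 violated at meta.payload
  rule R1 violated at version
  => backward: BREAKING (3)

backward: BREAKING [(archived, R1), (meta.payload, R1), (version, R1)]


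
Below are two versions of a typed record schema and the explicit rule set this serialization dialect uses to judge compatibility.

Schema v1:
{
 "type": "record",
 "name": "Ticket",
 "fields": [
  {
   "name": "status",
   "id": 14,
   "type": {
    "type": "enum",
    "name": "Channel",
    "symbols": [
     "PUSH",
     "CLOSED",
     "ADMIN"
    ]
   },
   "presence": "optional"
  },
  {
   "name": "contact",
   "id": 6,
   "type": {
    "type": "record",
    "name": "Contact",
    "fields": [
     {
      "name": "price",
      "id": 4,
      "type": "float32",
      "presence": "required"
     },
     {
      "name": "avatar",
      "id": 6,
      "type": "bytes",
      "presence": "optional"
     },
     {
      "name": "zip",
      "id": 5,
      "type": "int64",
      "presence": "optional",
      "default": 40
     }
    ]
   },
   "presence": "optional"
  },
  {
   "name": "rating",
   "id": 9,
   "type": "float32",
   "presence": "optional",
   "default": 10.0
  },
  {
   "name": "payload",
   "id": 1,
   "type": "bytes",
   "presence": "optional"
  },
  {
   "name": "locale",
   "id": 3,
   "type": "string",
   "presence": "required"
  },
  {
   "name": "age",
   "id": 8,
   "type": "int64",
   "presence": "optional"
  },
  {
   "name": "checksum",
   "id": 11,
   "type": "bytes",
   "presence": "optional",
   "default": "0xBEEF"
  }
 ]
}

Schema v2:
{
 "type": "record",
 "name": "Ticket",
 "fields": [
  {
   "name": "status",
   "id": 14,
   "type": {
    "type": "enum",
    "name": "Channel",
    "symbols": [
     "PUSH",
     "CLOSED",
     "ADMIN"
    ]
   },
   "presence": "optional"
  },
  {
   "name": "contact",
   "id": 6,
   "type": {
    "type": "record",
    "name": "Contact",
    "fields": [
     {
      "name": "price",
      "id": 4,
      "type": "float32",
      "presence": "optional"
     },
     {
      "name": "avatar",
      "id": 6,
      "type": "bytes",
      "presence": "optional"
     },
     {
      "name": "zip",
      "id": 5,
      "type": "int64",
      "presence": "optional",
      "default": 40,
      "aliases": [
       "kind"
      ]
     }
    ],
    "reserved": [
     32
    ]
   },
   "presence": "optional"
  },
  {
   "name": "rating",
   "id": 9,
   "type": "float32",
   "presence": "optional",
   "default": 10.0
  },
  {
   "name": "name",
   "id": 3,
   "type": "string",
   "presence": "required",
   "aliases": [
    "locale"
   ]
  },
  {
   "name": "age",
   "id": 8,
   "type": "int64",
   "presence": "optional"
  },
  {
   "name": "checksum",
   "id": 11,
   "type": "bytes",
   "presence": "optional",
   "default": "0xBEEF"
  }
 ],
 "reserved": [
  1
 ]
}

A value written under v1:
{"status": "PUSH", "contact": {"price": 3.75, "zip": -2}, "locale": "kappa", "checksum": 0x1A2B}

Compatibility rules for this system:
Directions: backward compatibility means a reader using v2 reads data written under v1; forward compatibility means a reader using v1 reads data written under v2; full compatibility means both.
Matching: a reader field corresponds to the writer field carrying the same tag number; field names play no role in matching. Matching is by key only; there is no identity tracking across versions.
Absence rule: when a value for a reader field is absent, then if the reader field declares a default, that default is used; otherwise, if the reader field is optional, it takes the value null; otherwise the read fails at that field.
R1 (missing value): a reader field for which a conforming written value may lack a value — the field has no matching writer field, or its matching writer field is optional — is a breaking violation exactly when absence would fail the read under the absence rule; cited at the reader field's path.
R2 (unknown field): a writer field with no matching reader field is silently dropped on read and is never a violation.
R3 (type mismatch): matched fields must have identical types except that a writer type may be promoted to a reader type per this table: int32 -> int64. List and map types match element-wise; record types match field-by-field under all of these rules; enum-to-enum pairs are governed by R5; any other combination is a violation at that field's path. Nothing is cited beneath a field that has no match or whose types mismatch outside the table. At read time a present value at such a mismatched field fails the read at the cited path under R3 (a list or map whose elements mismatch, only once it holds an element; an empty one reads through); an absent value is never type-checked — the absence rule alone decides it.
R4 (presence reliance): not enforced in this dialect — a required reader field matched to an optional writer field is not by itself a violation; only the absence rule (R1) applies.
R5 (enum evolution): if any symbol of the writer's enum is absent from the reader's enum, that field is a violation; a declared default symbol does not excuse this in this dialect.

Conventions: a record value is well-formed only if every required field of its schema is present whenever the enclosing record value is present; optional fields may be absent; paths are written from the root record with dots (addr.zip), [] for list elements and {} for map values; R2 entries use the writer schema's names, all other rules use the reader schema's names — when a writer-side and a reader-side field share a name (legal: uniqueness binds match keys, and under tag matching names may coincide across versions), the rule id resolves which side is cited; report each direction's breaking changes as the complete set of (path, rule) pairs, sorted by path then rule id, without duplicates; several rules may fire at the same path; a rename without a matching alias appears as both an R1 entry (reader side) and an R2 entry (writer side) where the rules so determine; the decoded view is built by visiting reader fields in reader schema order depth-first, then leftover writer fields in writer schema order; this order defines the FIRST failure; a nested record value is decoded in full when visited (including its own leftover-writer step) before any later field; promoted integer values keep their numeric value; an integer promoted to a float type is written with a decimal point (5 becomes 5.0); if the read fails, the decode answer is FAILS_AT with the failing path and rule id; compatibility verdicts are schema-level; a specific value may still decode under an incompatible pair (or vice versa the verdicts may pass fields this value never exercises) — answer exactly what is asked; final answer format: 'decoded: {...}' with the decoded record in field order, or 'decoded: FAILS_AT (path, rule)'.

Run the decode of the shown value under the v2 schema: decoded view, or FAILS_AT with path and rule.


decoded: {"status": "PUSH", "contact": {"price": 3.75, "avatar": null, "zip": -2}, "rating": 10.0, "name": "kappa", "age": null, "checksum": 0x1A2B}

arrows below run writer -> reader for Ticket
decode (reader v2):
  status := "PUSH"
  contact.price := 3.75
  contact.avatar := null (not supplied -> null)
  contact.zip := -2
  rating := 10.0 (no value, default fills)
  name := "kappa" (from writer locale)
  age := null (not supplied -> null)
  checksum := 0x1A2B
  => decoded: {"status": "PUSH", "contact": {"price": 3.75, "avatar": null, "zip": -2}, "rating": 10.0, "name": "kappa", "age": null, "checksum": 0x1A2B}
diffs on Ticket not affecting the asked answer:
  field price in record Contact: required changed to optional -> affects the rule determinations only; this particular Ticket value decodes identically


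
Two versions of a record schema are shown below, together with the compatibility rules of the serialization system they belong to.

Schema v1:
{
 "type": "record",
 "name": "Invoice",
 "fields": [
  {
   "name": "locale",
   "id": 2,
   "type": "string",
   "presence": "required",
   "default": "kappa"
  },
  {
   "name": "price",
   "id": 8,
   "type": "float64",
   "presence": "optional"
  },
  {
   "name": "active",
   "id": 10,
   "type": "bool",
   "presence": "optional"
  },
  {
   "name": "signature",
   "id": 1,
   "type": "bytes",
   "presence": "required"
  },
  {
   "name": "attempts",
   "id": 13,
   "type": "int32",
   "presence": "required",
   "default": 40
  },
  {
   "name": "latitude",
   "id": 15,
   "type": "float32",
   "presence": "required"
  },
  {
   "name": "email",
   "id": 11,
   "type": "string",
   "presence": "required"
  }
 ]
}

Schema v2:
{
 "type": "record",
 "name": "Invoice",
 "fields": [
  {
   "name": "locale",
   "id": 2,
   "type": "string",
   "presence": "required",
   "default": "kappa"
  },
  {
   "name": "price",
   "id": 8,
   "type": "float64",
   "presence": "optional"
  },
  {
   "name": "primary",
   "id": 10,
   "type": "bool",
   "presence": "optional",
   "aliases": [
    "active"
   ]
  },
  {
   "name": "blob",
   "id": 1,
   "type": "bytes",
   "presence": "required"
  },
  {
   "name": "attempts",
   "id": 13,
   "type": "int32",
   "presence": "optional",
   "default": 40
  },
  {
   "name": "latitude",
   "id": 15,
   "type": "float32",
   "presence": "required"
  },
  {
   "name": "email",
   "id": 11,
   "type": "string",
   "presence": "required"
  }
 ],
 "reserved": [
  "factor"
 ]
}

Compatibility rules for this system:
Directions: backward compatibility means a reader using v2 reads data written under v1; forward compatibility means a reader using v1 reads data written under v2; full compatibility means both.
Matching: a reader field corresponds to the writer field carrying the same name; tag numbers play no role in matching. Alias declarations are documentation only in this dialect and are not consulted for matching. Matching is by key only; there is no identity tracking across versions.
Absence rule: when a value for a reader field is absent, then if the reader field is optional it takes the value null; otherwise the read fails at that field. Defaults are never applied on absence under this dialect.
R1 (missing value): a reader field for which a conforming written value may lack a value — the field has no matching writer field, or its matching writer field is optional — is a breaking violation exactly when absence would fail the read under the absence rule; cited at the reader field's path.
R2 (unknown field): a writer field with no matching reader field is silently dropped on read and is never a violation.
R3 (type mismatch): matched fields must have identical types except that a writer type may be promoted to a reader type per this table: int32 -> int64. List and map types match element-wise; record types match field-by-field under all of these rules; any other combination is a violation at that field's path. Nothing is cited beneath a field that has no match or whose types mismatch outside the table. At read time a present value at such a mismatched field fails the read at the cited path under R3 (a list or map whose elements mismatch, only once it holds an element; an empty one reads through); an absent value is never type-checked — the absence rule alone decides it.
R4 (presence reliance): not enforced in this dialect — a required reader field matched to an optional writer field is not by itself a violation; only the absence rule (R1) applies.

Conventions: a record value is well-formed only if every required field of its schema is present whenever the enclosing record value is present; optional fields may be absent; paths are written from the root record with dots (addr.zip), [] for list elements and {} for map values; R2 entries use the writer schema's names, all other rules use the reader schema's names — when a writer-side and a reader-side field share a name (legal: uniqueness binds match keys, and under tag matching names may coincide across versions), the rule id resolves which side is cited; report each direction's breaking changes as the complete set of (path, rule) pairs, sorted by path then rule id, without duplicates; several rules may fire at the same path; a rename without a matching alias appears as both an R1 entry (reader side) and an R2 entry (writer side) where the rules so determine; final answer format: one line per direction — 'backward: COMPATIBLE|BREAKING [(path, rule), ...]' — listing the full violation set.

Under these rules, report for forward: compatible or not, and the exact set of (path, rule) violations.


forward: BREAKING [(attempts, R1), (signature, R1)]

in Invoice below, arrows point writer -> reader
forward pass over Invoice, reader schema v1, writer schema v2:
  locale: string -> string, writer required; from locale
  price: float64 -> float64, writer optional; from price
  active: no writer match
  signature: no writer match
  attempts: int32 -> int32, writer optional; from attempts
  latitude: float32 -> float32, writer required; from latitude
  email: string -> string, writer required; from email
  writer primary: unknown to reader
  writer blob: unknown to reader
  violation R1 at attempts
  violation R1 at signature
  => forward: BREAKING (2)
the rest of the Invoice diff is inert for this question:
  renamed field active to primary in record Invoice (alias active declared on the renamed field) -> no rule fires on it in Invoice's dialect; the asked verdict holds


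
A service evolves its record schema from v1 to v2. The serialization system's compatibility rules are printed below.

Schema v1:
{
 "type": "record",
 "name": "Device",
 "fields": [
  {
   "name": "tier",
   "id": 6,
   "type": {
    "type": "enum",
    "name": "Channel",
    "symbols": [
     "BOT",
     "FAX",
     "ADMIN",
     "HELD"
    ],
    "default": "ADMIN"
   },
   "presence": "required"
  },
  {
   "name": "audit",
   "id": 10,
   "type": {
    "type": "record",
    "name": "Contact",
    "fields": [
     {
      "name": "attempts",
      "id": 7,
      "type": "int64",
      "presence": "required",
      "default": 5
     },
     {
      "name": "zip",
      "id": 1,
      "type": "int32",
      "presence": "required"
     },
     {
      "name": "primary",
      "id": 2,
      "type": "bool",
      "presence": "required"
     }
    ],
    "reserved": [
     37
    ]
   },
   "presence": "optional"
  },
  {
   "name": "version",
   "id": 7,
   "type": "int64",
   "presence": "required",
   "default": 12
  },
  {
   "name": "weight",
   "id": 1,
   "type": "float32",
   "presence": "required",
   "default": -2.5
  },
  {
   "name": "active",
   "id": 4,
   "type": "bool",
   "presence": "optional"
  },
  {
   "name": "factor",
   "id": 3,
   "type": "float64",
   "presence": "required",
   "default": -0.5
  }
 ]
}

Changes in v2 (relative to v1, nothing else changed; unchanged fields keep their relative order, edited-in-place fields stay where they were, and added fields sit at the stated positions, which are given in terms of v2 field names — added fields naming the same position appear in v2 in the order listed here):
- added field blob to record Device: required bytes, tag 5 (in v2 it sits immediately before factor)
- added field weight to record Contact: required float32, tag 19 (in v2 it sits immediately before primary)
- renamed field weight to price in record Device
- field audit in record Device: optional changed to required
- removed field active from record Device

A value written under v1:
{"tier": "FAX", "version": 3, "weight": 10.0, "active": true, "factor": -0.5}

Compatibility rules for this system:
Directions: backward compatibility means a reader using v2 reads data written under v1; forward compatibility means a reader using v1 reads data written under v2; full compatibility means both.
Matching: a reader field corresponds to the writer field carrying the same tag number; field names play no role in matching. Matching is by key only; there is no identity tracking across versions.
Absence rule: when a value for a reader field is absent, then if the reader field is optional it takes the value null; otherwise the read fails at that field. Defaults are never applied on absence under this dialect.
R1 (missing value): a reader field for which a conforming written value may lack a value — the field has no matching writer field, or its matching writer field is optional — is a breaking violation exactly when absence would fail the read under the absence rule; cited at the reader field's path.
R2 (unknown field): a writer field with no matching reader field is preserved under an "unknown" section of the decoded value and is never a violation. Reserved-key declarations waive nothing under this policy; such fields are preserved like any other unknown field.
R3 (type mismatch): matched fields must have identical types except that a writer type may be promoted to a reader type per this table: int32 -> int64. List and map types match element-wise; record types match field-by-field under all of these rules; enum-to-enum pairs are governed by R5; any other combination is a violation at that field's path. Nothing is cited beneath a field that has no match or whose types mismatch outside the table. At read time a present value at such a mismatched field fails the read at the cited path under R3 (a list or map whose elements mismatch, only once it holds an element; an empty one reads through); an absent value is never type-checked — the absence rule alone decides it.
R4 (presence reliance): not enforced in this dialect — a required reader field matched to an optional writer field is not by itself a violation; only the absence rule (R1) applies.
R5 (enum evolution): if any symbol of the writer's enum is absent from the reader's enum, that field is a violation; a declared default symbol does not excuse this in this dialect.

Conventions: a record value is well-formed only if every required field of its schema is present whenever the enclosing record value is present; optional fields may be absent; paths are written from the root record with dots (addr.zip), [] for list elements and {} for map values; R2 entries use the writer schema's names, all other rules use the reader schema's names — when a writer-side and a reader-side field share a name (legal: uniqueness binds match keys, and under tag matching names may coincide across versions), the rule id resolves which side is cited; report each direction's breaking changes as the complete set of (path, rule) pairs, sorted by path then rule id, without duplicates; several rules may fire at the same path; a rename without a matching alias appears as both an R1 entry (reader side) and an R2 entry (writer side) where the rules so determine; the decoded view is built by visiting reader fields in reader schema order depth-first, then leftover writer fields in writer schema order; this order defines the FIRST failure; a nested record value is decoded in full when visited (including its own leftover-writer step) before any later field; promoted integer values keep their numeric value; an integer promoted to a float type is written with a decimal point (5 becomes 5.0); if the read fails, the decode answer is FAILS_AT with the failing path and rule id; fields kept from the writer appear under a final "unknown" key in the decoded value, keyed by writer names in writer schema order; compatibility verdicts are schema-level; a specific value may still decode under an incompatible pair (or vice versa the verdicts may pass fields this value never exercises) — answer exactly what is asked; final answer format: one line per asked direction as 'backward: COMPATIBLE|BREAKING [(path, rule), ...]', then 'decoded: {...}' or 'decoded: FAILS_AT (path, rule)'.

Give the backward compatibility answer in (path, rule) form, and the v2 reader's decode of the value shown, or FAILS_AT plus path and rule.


in Device below, arrows point writer -> reader
backward for Device (reader v2, writer v1):
  tier <- tier (Channel -> Channel, writer required)
  audit <- audit (Contact -> Contact, writer optional)
  version <- version (int64 -> int64, writer required)
  price <- weight (float32 -> float32, writer required)
  blob: no writer match
  factor <- factor (float64 -> float64, writer required)
  writer active: unknown to reader
  audit.attempts <- audit.attempts (int64 -> int64, writer required)
  audit.zip <- audit.zip (int32 -> int32, writer required)
  audit.weight: no writer match
  audit.primary <- audit.primary (bool -> bool, writer required)
  breaking: (audit, R1)
  breaking: (audit.weight, R1)
  breaking: (blob, R1)
  => backward verdict for Device: BREAKING, 3 violation(s)
decoding the Device value with the v2 reader:
  tier := "FAX"
  read fails at audit under R1 (no fill)
  => FAILS_AT (audit, R1)
the other Device changes do not affect what is asked:
  renamed field weight to price in record Device -> fires no rule on Device, leaving the asked answer as it is
  removed field active from record Device -> fires no rule on Device, leaving the asked answer as it is

backward: BREAKING [(audit, R1), (audit.weight, R1), (blob, R1)]; decoded: FAILS_AT (audit, R1)
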